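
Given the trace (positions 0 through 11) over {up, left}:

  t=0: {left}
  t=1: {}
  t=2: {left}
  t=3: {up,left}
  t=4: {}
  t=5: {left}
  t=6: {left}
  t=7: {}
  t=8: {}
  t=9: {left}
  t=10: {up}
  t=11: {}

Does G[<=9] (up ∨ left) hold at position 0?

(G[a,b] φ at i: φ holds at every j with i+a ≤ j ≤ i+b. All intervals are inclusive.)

Check (up ∨ left) at every j in [0,9]:
  j=0: true
  j=1: false
  j=2: true
  j=3: true
  j=4: false
  j=5: true
  j=6: true
  j=7: false
  j=8: false
  j=9: true
Fails at j=1 → formula fails.

False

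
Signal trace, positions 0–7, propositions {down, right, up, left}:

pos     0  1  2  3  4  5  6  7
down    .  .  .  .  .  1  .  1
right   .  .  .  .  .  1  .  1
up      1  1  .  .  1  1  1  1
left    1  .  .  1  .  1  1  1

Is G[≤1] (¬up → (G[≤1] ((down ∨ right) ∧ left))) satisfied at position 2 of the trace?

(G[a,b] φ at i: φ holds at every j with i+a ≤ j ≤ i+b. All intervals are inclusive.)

Check (¬up → (G[≤1] ((down ∨ right) ∧ left))) at every j in [2,3]:
  j=2: antecedent true; consequent fails at 2 → ✗
  j=3: antecedent true; consequent fails at 3 → ✗
Fails at j=2 → formula fails.

False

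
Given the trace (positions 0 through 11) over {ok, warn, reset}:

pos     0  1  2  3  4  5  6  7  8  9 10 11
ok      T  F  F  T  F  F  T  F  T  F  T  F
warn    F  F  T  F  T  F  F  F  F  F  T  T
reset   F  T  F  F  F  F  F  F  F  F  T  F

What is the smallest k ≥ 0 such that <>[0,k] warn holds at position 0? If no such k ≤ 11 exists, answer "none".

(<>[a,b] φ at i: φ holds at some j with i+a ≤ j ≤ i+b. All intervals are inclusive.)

Scan j = 0,1,… for warn:
  j=0: fails
  j=1: fails
  j=2: holds
First hit at j=2, so smallest k = 2-0 = 2.

2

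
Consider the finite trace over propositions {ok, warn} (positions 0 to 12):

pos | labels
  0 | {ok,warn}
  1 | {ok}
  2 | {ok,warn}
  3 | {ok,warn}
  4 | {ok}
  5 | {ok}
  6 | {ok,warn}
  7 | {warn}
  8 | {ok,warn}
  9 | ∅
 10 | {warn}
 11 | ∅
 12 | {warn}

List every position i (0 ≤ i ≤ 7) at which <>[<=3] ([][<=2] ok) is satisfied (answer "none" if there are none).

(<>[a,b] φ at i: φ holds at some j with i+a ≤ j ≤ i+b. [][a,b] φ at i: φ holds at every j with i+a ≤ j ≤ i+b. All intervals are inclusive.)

Evaluate at each i in [0,7]:
  i=0: ✓ (witness j=0)
  i=1: ✓ (witness j=1)
  i=2: ✓ (witness j=2)
  i=3: ✓ (witness j=3)
  i=4: ✓ (witness j=4)
  i=5: ✗ (none in [5,8])
  i=6: ✗ (none in [6,9])
  i=7: ✗ (none in [7,10])

0, 1, 2, 3, 4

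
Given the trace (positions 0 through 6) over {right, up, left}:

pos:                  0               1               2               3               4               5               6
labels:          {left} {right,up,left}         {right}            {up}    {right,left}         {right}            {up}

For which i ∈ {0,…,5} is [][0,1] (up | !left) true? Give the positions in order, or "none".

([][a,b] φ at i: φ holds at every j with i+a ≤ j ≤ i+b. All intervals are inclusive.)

Evaluate at each i in [0,5]:
  i=0: ✗ (fails at j=0)
  i=1: ✓ (all of [1,2])
  i=2: ✓ (all of [2,3])
  i=3: ✗ (fails at j=4)
  i=4: ✗ (fails at j=4)
  i=5: ✓ (all of [5,6])

1, 2, 5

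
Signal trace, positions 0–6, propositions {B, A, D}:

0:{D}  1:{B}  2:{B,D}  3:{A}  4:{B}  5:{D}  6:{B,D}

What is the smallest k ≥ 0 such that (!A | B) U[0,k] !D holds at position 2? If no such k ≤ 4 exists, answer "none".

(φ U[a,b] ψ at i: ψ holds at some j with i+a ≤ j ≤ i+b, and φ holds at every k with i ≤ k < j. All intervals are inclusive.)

1

Need earliest j ≥ 2 with !D, and (!A | B) at every k in [2,j-1].
  j=2: rhs fails.
  j=3: rhs holds; lhs holds on [2,2]. k = 1.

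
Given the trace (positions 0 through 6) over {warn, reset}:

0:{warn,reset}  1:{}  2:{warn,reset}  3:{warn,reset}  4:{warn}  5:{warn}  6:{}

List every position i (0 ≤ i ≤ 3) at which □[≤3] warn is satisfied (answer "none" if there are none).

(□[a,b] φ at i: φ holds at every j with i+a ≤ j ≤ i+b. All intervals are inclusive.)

2

Evaluate at each i in [0,3]:
  i=0: ✗ (fails at j=1)
  i=1: ✗ (fails at j=1)
  i=2: ✓ (all of [2,5])
  i=3: ✗ (fails at j=6)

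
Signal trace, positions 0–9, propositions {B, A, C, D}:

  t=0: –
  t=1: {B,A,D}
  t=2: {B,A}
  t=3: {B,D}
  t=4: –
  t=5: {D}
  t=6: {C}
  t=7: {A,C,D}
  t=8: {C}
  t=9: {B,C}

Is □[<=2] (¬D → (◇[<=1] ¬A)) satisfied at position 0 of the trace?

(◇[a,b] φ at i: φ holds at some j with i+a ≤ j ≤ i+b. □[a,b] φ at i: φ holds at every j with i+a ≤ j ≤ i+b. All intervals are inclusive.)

Check (¬D → (◇[<=1] ¬A)) at every j in [0,2]:
  j=0: antecedent true; consequent holds (witness at 0) → ✓
  j=1: antecedent false → ✓
  j=2: antecedent true; consequent holds (witness at 3) → ✓
All positions satisfy it → formula holds.

True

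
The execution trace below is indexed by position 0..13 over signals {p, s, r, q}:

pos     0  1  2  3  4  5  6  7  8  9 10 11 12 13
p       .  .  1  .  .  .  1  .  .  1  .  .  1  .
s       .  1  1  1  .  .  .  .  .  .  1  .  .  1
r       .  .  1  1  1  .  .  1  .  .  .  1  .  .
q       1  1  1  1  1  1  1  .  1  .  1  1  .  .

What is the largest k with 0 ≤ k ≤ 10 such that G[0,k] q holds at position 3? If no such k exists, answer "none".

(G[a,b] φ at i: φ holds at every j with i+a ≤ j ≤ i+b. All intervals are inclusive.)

3

q must hold from j=3 onward; find where it first fails.
  j=3: holds
  j=4: holds
  j=5: holds
  j=6: holds
  j=7: fails
Holds on [3,6], so largest k = 3.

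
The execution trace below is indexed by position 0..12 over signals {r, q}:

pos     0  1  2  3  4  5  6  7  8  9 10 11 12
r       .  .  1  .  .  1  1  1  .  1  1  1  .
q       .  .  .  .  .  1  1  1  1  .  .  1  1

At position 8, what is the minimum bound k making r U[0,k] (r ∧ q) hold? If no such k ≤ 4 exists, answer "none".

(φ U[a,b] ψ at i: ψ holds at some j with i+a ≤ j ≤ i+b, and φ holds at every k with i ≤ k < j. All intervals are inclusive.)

Need earliest j ≥ 8 with (r ∧ q), and r at every k in [8,j-1].
  j=8: rhs fails.
  j=9: rhs fails.
  j=10: rhs fails.
  j=11: rhs holds but lhs fails at k=8.
  j=12: rhs fails.
No witness within the range → none.

none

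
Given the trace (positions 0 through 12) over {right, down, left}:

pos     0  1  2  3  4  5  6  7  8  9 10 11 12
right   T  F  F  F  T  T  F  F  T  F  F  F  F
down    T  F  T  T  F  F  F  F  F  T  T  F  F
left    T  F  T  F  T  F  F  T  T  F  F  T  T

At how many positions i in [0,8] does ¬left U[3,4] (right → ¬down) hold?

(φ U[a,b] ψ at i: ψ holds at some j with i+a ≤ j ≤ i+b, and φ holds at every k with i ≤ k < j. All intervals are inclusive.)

0

Evaluate at each i in [0,8]:
  i=0: ✗ (lhs fails at k=0 before rhs at j=3)
  i=1: ✗ (lhs fails at k=2 before rhs at j=4)
  i=2: ✗ (lhs fails at k=2 before rhs at j=5)
  i=3: ✗ (lhs fails at k=4 before rhs at j=6)
  i=4: ✗ (lhs fails at k=4 before rhs at j=7)
  i=5: ✗ (lhs fails at k=7 before rhs at j=8)
  i=6: ✗ (lhs fails at k=7 before rhs at j=9)
  i=7: ✗ (lhs fails at k=7 before rhs at j=10)
  i=8: ✗ (lhs fails at k=8 before rhs at j=11)
Positions where it holds: {} → 0.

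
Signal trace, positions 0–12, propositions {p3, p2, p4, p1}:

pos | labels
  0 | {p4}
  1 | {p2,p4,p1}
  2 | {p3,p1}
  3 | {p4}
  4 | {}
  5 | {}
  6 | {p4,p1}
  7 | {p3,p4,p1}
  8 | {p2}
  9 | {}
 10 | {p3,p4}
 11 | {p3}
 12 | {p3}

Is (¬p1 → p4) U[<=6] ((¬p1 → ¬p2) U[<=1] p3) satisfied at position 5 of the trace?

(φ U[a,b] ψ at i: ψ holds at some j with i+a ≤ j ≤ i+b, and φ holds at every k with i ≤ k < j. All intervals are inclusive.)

No

Need some j in [5,11] with ((¬p1 → ¬p2) U[<=1] p3), and (¬p1 → p4) at every k in [5,j-1].
  j=5: ((¬p1 → ¬p2) U[<=1] p3) — fails.
  j=6: ((¬p1 → ¬p2) U[<=1] p3) holds, but (¬p1 → p4) fails at k=5 → not this j.
  j=7: ((¬p1 → ¬p2) U[<=1] p3) holds, but (¬p1 → p4) fails at k=5 → not this j.
  j=8: ((¬p1 → ¬p2) U[<=1] p3) — fails.
  j=9: ((¬p1 → ¬p2) U[<=1] p3) holds, but (¬p1 → p4) fails at k=5 → not this j.
  j=10: ((¬p1 → ¬p2) U[<=1] p3) holds, but (¬p1 → p4) fails at k=5 → not this j.
  j=11: ((¬p1 → ¬p2) U[<=1] p3) holds, but (¬p1 → p4) fails at k=5 → not this j.
No j in the window works → until fails.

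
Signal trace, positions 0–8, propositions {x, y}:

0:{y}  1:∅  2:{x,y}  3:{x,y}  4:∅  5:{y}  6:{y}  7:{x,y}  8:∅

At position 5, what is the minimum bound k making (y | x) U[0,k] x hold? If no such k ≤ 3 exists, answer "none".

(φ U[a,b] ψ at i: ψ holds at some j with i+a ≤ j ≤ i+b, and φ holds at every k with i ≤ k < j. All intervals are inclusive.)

2

Need earliest j ≥ 5 with x, and (y | x) at every k in [5,j-1].
  j=5: rhs fails.
  j=6: rhs fails.
  j=7: rhs holds; lhs holds on [5,6]. k = 2.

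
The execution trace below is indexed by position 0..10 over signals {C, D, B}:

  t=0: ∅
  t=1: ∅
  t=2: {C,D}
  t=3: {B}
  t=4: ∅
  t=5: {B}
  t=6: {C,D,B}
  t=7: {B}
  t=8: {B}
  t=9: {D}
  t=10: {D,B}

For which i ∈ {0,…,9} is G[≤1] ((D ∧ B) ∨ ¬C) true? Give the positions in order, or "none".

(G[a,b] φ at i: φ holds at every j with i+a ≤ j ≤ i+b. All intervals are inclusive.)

Evaluate at each i in [0,9]:
  i=0: ✓ (all of [0,1])
  i=1: ✗ (fails at j=2)
  i=2: ✗ (fails at j=2)
  i=3: ✓ (all of [3,4])
  i=4: ✓ (all of [4,5])
  i=5: ✓ (all of [5,6])
  i=6: ✓ (all of [6,7])
  i=7: ✓ (all of [7,8])
  i=8: ✓ (all of [8,9])
  i=9: ✓ (all of [9,10])

0, 3, 4, 5, 6, 7, 8, 9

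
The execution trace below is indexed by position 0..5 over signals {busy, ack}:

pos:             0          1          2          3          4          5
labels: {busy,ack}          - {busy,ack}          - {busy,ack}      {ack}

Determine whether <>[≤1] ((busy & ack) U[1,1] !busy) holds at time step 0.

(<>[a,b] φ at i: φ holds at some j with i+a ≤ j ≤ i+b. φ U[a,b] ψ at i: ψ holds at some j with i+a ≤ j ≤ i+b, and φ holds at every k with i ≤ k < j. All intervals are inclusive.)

True

Check ((busy & ack) U[1,1] !busy) at each j in [0,1]:
  j=0: holds
  j=1: fails
Found at j=0 → formula holds.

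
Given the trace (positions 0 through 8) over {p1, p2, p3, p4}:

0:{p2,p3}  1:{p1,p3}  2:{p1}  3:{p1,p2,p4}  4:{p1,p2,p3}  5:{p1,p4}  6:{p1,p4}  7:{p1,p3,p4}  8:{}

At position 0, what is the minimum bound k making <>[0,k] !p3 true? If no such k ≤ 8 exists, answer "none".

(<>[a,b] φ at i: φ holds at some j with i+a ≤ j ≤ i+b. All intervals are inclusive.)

2

Scan j = 0,1,… for !p3:
  j=0: fails
  j=1: fails
  j=2: holds
First hit at j=2, so smallest k = 2-0 = 2.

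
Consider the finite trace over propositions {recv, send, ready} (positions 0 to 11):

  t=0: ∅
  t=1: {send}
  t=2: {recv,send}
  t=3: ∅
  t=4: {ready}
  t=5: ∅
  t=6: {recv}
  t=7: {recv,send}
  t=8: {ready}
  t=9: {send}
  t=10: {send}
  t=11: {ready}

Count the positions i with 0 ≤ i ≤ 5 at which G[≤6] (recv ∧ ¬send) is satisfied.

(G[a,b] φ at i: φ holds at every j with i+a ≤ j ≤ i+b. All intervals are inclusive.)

Evaluate at each i in [0,5]:
  i=0: ✗ (fails at j=0)
  i=1: ✗ (fails at j=1)
  i=2: ✗ (fails at j=2)
  i=3: ✗ (fails at j=3)
  i=4: ✗ (fails at j=4)
  i=5: ✗ (fails at j=5)
Positions where it holds: {} → 0.

0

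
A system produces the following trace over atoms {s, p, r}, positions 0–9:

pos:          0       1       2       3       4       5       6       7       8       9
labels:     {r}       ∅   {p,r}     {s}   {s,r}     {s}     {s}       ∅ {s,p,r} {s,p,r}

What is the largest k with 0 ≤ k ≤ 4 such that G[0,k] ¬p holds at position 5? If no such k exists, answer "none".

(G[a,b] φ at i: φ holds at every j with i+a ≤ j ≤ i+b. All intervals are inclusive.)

2

¬p must hold from j=5 onward; find where it first fails.
  j=5: holds
  j=6: holds
  j=7: holds
  j=8: fails
Holds on [5,7], so largest k = 2.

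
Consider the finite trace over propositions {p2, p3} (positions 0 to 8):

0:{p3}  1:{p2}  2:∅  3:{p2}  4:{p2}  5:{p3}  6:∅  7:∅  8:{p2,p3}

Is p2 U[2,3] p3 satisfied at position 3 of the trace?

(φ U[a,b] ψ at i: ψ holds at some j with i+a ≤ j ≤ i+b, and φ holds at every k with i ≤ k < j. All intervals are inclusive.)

True

Need some j in [5,6] with p3, and p2 at every k in [3,j-1].
  j=5: p3 holds; p2 holds at every k in [3,4] → satisfied.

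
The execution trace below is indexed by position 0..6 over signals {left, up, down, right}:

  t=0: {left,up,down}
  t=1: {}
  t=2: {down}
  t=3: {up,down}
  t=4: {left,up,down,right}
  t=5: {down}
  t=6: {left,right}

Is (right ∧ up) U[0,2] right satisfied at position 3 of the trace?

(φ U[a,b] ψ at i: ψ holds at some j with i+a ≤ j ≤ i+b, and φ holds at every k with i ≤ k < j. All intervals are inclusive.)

Need some j in [3,5] with right, and (right ∧ up) at every k in [3,j-1].
  j=3: right false.
  j=4: right holds, but (right ∧ up) fails at k=3 → not this j.
  j=5: right false.
No j in the window works → until fails.

False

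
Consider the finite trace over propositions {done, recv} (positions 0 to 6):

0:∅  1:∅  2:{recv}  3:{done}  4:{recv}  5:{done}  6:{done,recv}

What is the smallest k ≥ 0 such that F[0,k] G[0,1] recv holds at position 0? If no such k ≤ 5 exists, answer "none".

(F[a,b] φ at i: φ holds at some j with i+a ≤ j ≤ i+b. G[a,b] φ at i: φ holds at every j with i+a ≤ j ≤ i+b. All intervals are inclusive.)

none

Scan j = 0,1,… for G[0,1] recv:
  j=0: fails
  j=1: fails
  j=2: fails
  j=3: fails
  j=4: fails
  j=5: fails
No j in [0,5] satisfies it → none.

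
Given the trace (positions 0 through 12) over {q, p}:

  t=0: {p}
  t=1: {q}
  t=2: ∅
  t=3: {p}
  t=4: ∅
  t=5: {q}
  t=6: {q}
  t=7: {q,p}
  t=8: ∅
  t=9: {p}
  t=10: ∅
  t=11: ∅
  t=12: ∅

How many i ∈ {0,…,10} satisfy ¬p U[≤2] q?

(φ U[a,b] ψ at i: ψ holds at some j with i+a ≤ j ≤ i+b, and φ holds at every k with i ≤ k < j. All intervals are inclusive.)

Evaluate at each i in [0,10]:
  i=0: ✗ (lhs fails at k=0 before rhs at j=1)
  i=1: ✓ (rhs at j=1)
  i=2: ✗ (no rhs in [2,4])
  i=3: ✗ (lhs fails at k=3 before rhs at j=5)
  i=4: ✓ (rhs at j=5; lhs holds on [4,4])
  i=5: ✓ (rhs at j=5)
  i=6: ✓ (rhs at j=6)
  i=7: ✓ (rhs at j=7)
  i=8: ✗ (no rhs in [8,10])
  i=9: ✗ (no rhs in [9,11])
  i=10: ✗ (no rhs in [10,12])
Positions where it holds: {1, 4, 5, 6, 7} → 5.

5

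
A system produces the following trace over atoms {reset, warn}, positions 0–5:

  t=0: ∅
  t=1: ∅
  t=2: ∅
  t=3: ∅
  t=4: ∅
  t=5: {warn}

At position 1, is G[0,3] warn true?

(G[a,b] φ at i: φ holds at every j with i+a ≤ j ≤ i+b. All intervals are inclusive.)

Does not hold

Check warn at every j in [1,4]:
  j=1: false
  j=2: false
  j=3: false
  j=4: false
Fails at j=1 → formula fails.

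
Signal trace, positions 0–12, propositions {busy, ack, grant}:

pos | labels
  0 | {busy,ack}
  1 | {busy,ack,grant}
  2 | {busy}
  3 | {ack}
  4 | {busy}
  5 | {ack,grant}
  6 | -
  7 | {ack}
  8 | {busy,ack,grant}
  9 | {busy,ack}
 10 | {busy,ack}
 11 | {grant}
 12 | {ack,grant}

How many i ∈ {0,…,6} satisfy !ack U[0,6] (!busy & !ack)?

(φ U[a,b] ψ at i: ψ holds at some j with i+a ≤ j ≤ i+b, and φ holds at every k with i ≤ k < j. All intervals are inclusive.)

Evaluate at each i in [0,6]:
  i=0: ✗ (lhs fails at k=0 before rhs at j=6)
  i=1: ✗ (lhs fails at k=1 before rhs at j=6)
  i=2: ✗ (lhs fails at k=3 before rhs at j=6)
  i=3: ✗ (lhs fails at k=3 before rhs at j=6)
  i=4: ✗ (lhs fails at k=5 before rhs at j=6)
  i=5: ✗ (lhs fails at k=5 before rhs at j=6)
  i=6: ✓ (rhs at j=6)
Positions where it holds: {6} → 1.

1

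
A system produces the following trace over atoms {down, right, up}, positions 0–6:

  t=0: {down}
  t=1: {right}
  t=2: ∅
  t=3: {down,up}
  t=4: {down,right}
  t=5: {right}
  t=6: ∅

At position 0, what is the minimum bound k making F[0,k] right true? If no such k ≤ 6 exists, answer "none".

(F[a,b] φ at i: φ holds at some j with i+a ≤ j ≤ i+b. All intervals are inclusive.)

Scan j = 0,1,… for right:
  j=0: fails
  j=1: holds
First hit at j=1, so smallest k = 1-0 = 1.

1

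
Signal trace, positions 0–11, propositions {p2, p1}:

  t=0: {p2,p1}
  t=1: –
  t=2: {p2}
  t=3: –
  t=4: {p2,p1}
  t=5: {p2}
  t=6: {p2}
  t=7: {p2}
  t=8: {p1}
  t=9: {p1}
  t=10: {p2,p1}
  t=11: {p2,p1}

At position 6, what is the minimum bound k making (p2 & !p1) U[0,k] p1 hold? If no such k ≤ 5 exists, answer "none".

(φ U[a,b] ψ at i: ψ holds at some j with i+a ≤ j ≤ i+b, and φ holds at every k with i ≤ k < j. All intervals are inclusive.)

2

Need earliest j ≥ 6 with p1, and (p2 & !p1) at every k in [6,j-1].
  j=6: rhs fails.
  j=7: rhs fails.
  j=8: rhs holds; lhs holds on [6,7]. k = 2.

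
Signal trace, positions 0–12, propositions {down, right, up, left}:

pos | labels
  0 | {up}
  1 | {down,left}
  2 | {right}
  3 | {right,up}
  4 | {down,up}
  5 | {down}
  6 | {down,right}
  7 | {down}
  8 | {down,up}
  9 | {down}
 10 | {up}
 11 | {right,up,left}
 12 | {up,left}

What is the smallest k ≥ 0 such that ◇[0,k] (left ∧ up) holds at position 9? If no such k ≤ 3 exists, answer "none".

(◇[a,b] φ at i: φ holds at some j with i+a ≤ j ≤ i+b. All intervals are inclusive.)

2

Scan j = 9,10,… for (left ∧ up):
  j=9: fails
  j=10: fails
  j=11: holds
First hit at j=11, so smallest k = 11-9 = 2.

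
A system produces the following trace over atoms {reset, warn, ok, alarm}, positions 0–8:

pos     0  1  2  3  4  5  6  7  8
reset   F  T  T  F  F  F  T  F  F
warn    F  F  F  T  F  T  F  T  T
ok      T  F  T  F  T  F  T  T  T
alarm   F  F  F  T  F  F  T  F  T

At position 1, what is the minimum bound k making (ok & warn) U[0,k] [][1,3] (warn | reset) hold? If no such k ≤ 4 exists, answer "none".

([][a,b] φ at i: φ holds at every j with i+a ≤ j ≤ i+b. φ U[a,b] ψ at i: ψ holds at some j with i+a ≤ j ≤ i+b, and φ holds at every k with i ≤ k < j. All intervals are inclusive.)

Need earliest j ≥ 1 with [][1,3] (warn | reset), and (ok & warn) at every k in [1,j-1].
  j=1: rhs fails.
  j=2: rhs fails.
  j=3: rhs fails.
  j=4: rhs holds but lhs fails at k=1.
  j=5: rhs holds but lhs fails at k=1.
No witness within the range → none.

none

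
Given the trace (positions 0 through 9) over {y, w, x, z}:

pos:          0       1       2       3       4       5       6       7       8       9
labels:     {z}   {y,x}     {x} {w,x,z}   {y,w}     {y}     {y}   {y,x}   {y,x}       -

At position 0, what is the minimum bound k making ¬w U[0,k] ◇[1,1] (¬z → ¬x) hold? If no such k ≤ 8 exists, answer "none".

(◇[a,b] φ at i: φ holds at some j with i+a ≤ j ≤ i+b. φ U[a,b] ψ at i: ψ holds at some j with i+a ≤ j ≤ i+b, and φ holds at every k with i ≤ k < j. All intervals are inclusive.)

2

Need earliest j ≥ 0 with ◇[1,1] (¬z → ¬x), and ¬w at every k in [0,j-1].
  j=0: rhs fails.
  j=1: rhs fails.
  j=2: rhs holds; lhs holds on [0,1]. k = 2.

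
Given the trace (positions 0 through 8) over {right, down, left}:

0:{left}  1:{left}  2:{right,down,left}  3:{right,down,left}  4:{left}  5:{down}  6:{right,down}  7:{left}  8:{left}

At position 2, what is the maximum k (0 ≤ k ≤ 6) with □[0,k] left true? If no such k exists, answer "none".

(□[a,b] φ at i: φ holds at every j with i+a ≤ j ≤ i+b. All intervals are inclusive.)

2

left must hold from j=2 onward; find where it first fails.
  j=2: holds
  j=3: holds
  j=4: holds
  j=5: fails
Holds on [2,4], so largest k = 2.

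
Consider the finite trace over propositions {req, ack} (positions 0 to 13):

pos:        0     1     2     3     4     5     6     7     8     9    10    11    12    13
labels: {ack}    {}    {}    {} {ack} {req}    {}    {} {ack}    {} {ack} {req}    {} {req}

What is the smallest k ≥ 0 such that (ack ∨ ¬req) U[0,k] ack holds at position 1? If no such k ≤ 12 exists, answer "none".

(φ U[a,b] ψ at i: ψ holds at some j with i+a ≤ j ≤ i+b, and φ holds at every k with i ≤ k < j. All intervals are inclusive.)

Need earliest j ≥ 1 with ack, and (ack ∨ ¬req) at every k in [1,j-1].
  j=1: rhs fails.
  j=2: rhs fails.
  j=3: rhs fails.
  j=4: rhs holds; lhs holds on [1,3]. k = 3.

3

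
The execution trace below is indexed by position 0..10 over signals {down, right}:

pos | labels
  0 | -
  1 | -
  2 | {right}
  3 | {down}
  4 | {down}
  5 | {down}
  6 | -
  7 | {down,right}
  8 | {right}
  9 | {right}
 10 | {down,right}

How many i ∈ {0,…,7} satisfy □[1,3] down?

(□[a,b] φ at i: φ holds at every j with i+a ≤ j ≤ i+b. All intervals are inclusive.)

Evaluate at each i in [0,7]:
  i=0: ✗ (fails at j=1)
  i=1: ✗ (fails at j=2)
  i=2: ✓ (all of [3,5])
  i=3: ✗ (fails at j=6)
  i=4: ✗ (fails at j=6)
  i=5: ✗ (fails at j=6)
  i=6: ✗ (fails at j=8)
  i=7: ✗ (fails at j=8)
Positions where it holds: {2} → 1.

1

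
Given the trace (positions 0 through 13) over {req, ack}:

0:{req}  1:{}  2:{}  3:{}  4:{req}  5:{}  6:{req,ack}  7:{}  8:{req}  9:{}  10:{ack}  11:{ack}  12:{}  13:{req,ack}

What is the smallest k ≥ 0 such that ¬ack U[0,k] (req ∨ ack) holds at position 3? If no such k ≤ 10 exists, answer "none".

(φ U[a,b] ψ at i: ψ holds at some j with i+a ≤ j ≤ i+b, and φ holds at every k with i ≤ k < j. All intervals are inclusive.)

1

Need earliest j ≥ 3 with (req ∨ ack), and ¬ack at every k in [3,j-1].
  j=3: rhs fails.
  j=4: rhs holds; lhs holds on [3,3]. k = 1.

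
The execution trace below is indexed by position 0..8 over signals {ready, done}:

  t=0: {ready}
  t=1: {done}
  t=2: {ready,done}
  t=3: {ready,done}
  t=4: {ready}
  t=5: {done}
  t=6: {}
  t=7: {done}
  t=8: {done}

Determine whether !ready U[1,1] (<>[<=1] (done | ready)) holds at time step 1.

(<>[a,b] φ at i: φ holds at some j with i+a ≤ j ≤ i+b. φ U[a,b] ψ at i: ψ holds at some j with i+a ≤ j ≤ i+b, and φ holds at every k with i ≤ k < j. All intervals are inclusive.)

Yes

Need some j in [2,2] with <>[<=1] (done | ready), and !ready at every k in [1,j-1].
  j=2: <>[<=1] (done | ready) holds; !ready holds at every k in [1,1] → satisfied.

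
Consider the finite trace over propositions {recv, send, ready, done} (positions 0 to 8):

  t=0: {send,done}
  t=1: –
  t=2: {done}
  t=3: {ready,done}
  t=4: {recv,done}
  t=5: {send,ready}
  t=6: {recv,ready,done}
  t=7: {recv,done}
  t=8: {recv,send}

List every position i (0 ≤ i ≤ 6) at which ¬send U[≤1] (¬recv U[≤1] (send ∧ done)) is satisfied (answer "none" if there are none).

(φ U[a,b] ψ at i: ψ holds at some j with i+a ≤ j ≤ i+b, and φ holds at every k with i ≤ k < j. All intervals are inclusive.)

0

Evaluate at each i in [0,6]:
  i=0: ✓ (rhs at j=0)
  i=1: ✗ (no rhs in [1,2])
  i=2: ✗ (no rhs in [2,3])
  i=3: ✗ (no rhs in [3,4])
  i=4: ✗ (no rhs in [4,5])
  i=5: ✗ (no rhs in [5,6])
  i=6: ✗ (no rhs in [6,7])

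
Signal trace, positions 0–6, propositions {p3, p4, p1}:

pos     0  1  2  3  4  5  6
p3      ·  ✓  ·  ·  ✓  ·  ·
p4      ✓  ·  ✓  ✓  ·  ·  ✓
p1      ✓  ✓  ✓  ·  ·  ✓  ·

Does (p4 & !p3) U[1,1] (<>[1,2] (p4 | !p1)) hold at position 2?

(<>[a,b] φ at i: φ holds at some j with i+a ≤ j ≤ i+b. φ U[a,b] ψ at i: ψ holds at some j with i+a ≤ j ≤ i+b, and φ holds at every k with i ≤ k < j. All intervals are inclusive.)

Need some j in [3,3] with <>[1,2] (p4 | !p1), and (p4 & !p3) at every k in [2,j-1].
  j=3: <>[1,2] (p4 | !p1) holds; (p4 & !p3) holds at every k in [2,2] → satisfied.

Holds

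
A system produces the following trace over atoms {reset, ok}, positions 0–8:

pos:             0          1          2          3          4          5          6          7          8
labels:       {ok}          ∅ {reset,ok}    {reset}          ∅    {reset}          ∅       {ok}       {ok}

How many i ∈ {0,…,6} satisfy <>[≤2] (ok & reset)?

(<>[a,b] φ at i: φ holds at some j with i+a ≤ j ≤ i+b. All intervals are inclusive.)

3

Evaluate at each i in [0,6]:
  i=0: ✓ (witness j=2)
  i=1: ✓ (witness j=2)
  i=2: ✓ (witness j=2)
  i=3: ✗ (none in [3,5])
  i=4: ✗ (none in [4,6])
  i=5: ✗ (none in [5,7])
  i=6: ✗ (none in [6,8])
Positions where it holds: {0, 1, 2} → 3.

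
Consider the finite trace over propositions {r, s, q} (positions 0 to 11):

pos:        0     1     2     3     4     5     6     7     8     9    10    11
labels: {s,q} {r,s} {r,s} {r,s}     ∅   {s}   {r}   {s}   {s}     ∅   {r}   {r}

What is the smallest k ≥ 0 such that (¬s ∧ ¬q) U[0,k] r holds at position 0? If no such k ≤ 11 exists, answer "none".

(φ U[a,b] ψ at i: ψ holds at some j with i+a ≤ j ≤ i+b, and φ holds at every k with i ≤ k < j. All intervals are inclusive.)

none

Need earliest j ≥ 0 with r, and (¬s ∧ ¬q) at every k in [0,j-1].
  j=0: rhs fails.
  j=1: rhs holds but lhs fails at k=0.
  j=2: rhs holds but lhs fails at k=0.
  j=3: rhs holds but lhs fails at k=0.
  j=4: rhs fails.
  j=5: rhs fails.
  j=6: rhs holds but lhs fails at k=0.
  j=7: rhs fails.
  j=8: rhs fails.
  j=9: rhs fails.
  j=10: rhs holds but lhs fails at k=0.
  j=11: rhs holds but lhs fails at k=0.
No witness within the range → none.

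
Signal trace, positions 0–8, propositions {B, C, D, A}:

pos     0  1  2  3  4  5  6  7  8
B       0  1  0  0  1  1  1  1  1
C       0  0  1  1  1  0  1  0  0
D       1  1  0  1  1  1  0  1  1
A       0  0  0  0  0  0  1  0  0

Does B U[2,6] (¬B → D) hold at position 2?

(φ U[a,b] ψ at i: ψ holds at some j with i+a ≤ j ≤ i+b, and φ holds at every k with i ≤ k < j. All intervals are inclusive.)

Need some j in [4,8] with (¬B → D), and B at every k in [2,j-1].
  j=4: (¬B → D) holds, but B fails at k=2 → not this j.
  j=5: (¬B → D) holds, but B fails at k=2 → not this j.
  j=6: (¬B → D) holds, but B fails at k=2 → not this j.
  j=7: (¬B → D) holds, but B fails at k=2 → not this j.
  j=8: (¬B → D) holds, but B fails at k=2 → not this j.
No j in the window works → until fails.

False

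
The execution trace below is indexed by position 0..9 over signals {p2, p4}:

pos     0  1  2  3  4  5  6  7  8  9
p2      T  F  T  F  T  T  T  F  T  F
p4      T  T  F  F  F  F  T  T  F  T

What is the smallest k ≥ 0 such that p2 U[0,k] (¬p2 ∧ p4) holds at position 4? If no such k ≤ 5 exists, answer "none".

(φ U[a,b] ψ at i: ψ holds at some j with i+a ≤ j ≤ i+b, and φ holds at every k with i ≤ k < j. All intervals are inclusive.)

Need earliest j ≥ 4 with (¬p2 ∧ p4), and p2 at every k in [4,j-1].
  j=4: rhs fails.
  j=5: rhs fails.
  j=6: rhs fails.
  j=7: rhs holds; lhs holds on [4,6]. k = 3.

3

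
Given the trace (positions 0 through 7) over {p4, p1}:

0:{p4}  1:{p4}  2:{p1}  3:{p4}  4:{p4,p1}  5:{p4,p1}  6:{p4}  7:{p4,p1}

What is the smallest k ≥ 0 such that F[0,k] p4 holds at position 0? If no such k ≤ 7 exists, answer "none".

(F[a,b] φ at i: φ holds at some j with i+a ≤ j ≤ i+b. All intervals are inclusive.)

0

Scan j = 0,1,… for p4:
  j=0: holds
First hit at j=0, so smallest k = 0-0 = 0.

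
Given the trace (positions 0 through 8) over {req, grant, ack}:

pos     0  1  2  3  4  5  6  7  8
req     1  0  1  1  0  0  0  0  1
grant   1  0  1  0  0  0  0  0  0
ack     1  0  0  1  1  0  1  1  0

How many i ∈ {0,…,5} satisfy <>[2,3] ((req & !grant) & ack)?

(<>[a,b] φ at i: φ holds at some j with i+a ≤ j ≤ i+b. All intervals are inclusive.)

2

Evaluate at each i in [0,5]:
  i=0: ✓ (witness j=3)
  i=1: ✓ (witness j=3)
  i=2: ✗ (none in [4,5])
  i=3: ✗ (none in [5,6])
  i=4: ✗ (none in [6,7])
  i=5: ✗ (none in [7,8])
Positions where it holds: {0, 1} → 2.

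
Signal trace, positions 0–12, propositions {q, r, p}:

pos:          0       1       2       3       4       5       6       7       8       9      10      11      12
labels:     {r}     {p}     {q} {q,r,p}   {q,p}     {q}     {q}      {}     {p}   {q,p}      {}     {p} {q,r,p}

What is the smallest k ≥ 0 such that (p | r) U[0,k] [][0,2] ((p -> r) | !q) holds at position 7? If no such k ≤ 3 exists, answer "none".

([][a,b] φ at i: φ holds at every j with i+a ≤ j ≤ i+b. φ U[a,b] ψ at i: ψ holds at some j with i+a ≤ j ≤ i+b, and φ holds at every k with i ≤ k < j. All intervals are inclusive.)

none

Need earliest j ≥ 7 with [][0,2] ((p -> r) | !q), and (p | r) at every k in [7,j-1].
  j=7: rhs fails.
  j=8: rhs fails.
  j=9: rhs fails.
  j=10: rhs holds but lhs fails at k=7.
No witness within the range → none.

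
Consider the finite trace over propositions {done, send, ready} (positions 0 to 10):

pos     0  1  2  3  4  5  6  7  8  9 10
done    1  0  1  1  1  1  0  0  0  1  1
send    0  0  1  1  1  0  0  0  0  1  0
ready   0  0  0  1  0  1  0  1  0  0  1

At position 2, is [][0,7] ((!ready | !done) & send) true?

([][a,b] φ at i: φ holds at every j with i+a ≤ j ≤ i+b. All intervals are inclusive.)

Does not hold

Check ((!ready | !done) & send) at every j in [2,9]:
  j=2: true
  j=3: false
  j=4: true
  j=5: false
  j=6: false
  j=7: false
  j=8: false
  j=9: true
Fails at j=3 → formula fails.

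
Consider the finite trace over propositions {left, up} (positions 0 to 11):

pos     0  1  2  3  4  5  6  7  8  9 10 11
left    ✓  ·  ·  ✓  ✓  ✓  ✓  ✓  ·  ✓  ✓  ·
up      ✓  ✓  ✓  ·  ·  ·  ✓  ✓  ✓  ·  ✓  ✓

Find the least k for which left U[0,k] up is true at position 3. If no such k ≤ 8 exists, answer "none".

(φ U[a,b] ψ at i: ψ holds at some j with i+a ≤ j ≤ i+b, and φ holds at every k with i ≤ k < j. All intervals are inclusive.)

Need earliest j ≥ 3 with up, and left at every k in [3,j-1].
  j=3: rhs fails.
  j=4: rhs fails.
  j=5: rhs fails.
  j=6: rhs holds; lhs holds on [3,5]. k = 3.

3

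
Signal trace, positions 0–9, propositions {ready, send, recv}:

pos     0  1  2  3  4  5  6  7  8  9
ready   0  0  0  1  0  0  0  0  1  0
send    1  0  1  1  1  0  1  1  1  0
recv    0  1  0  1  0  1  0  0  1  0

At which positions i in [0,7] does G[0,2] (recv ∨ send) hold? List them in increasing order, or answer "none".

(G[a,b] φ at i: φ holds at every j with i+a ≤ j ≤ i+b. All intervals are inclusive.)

0, 1, 2, 3, 4, 5, 6

Evaluate at each i in [0,7]:
  i=0: ✓ (all of [0,2])
  i=1: ✓ (all of [1,3])
  i=2: ✓ (all of [2,4])
  i=3: ✓ (all of [3,5])
  i=4: ✓ (all of [4,6])
  i=5: ✓ (all of [5,7])
  i=6: ✓ (all of [6,8])
  i=7: ✗ (fails at j=9)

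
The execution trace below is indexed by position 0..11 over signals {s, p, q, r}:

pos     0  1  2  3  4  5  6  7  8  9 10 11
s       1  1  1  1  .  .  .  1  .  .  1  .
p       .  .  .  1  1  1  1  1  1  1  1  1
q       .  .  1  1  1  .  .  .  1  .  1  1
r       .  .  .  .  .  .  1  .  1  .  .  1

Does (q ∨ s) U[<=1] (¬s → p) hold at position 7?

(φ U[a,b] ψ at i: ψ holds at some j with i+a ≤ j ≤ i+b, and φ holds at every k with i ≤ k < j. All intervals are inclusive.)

Need some j in [7,8] with (¬s → p), and (q ∨ s) at every k in [7,j-1].
  j=7: (¬s → p) holds; no prefix to check → satisfied.

True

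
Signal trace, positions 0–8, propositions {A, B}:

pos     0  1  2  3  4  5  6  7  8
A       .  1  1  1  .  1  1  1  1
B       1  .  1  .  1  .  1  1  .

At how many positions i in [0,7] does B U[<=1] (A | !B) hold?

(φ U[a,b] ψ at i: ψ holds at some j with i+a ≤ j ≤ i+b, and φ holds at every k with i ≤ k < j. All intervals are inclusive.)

Evaluate at each i in [0,7]:
  i=0: ✓ (rhs at j=1; lhs holds on [0,0])
  i=1: ✓ (rhs at j=1)
  i=2: ✓ (rhs at j=2)
  i=3: ✓ (rhs at j=3)
  i=4: ✓ (rhs at j=5; lhs holds on [4,4])
  i=5: ✓ (rhs at j=5)
  i=6: ✓ (rhs at j=6)
  i=7: ✓ (rhs at j=7)
Positions where it holds: {0, 1, 2, 3, 4, 5, 6, 7} → 8.

8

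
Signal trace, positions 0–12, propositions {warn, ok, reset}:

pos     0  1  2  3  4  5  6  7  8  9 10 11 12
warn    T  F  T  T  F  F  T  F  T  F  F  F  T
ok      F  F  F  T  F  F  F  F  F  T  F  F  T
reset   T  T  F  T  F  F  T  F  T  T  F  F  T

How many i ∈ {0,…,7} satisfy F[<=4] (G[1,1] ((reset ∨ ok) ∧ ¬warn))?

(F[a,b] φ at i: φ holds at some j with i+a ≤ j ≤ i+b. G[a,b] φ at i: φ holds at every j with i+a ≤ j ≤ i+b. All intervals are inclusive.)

Evaluate at each i in [0,7]:
  i=0: ✓ (witness j=0)
  i=1: ✗ (none in [1,5])
  i=2: ✗ (none in [2,6])
  i=3: ✗ (none in [3,7])
  i=4: ✓ (witness j=8)
  i=5: ✓ (witness j=8)
  i=6: ✓ (witness j=8)
  i=7: ✓ (witness j=8)
Positions where it holds: {0, 4, 5, 6, 7} → 5.

5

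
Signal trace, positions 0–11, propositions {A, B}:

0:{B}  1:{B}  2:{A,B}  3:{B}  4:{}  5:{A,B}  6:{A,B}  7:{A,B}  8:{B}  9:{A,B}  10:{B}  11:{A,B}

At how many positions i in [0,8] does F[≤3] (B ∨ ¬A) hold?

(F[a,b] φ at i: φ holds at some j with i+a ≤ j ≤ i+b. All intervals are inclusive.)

9

Evaluate at each i in [0,8]:
  i=0: ✓ (witness j=0)
  i=1: ✓ (witness j=1)
  i=2: ✓ (witness j=2)
  i=3: ✓ (witness j=3)
  i=4: ✓ (witness j=4)
  i=5: ✓ (witness j=5)
  i=6: ✓ (witness j=6)
  i=7: ✓ (witness j=7)
  i=8: ✓ (witness j=8)
Positions where it holds: {0, 1, 2, 3, 4, 5, 6, 7, 8} → 9.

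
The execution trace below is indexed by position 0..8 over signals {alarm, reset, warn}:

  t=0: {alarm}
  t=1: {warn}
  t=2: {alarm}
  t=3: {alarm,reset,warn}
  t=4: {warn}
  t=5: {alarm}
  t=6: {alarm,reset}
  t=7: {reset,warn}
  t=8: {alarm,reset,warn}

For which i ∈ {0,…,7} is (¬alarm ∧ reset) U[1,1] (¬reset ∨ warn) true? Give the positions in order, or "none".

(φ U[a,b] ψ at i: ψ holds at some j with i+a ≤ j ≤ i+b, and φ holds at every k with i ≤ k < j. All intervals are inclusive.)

7

Evaluate at each i in [0,7]:
  i=0: ✗ (lhs fails at k=0 before rhs at j=1)
  i=1: ✗ (lhs fails at k=1 before rhs at j=2)
  i=2: ✗ (lhs fails at k=2 before rhs at j=3)
  i=3: ✗ (lhs fails at k=3 before rhs at j=4)
  i=4: ✗ (lhs fails at k=4 before rhs at j=5)
  i=5: ✗ (no rhs in [6,6])
  i=6: ✗ (lhs fails at k=6 before rhs at j=7)
  i=7: ✓ (rhs at j=8; lhs holds on [7,7])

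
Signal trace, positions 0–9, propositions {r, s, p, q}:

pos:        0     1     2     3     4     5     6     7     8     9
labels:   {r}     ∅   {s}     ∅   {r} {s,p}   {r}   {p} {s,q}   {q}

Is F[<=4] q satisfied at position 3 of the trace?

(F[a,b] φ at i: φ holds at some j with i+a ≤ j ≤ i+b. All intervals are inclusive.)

Check q at each j in [3,7]:
  j=3: false
  j=4: false
  j=5: false
  j=6: false
  j=7: false
No position in the window satisfies it → formula fails.

Does not hold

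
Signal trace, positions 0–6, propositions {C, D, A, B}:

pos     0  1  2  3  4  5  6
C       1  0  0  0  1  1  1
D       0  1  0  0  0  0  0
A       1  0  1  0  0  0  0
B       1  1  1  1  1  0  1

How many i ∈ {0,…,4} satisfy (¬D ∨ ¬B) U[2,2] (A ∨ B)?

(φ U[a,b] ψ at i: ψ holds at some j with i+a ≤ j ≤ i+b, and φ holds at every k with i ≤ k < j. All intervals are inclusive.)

2

Evaluate at each i in [0,4]:
  i=0: ✗ (lhs fails at k=1 before rhs at j=2)
  i=1: ✗ (lhs fails at k=1 before rhs at j=3)
  i=2: ✓ (rhs at j=4; lhs holds on [2,3])
  i=3: ✗ (no rhs in [5,5])
  i=4: ✓ (rhs at j=6; lhs holds on [4,5])
Positions where it holds: {2, 4} → 2.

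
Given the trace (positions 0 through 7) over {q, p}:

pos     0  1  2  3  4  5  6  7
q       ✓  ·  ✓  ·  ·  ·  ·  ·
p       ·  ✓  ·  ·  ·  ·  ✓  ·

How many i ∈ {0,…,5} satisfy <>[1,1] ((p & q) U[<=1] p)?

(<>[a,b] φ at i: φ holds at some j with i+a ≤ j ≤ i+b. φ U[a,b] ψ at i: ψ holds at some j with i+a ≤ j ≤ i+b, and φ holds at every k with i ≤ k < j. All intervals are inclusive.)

Evaluate at each i in [0,5]:
  i=0: ✓ (witness j=1)
  i=1: ✗ (none in [2,2])
  i=2: ✗ (none in [3,3])
  i=3: ✗ (none in [4,4])
  i=4: ✗ (none in [5,5])
  i=5: ✓ (witness j=6)
Positions where it holds: {0, 5} → 2.

2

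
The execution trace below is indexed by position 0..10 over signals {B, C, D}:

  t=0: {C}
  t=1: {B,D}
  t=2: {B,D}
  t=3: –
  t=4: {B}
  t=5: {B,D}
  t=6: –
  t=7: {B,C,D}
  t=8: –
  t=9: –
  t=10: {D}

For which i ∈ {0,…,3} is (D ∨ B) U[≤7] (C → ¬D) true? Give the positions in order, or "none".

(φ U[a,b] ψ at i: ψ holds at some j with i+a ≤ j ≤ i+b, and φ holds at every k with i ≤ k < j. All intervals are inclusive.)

0, 1, 2, 3

Evaluate at each i in [0,3]:
  i=0: ✓ (rhs at j=0)
  i=1: ✓ (rhs at j=1)
  i=2: ✓ (rhs at j=2)
  i=3: ✓ (rhs at j=3)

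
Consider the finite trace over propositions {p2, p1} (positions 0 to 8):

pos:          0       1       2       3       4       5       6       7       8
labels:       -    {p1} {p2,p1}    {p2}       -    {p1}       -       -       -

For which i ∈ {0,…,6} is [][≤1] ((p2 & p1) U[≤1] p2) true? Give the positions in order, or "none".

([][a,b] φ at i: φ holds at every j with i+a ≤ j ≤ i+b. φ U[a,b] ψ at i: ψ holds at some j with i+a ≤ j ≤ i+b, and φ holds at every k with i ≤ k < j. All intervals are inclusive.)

Evaluate at each i in [0,6]:
  i=0: ✗ (fails at j=0)
  i=1: ✗ (fails at j=1)
  i=2: ✓ (all of [2,3])
  i=3: ✗ (fails at j=4)
  i=4: ✗ (fails at j=4)
  i=5: ✗ (fails at j=5)
  i=6: ✗ (fails at j=6)

2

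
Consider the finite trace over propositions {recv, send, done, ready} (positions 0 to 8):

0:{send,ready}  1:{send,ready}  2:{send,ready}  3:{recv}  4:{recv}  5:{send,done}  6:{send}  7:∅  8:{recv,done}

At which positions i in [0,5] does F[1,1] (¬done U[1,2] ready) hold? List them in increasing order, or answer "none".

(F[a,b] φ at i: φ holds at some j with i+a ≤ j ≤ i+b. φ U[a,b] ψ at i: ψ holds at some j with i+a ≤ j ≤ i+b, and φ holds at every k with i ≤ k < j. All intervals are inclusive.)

Evaluate at each i in [0,5]:
  i=0: ✓ (witness j=1)
  i=1: ✗ (none in [2,2])
  i=2: ✗ (none in [3,3])
  i=3: ✗ (none in [4,4])
  i=4: ✗ (none in [5,5])
  i=5: ✗ (none in [6,6])

0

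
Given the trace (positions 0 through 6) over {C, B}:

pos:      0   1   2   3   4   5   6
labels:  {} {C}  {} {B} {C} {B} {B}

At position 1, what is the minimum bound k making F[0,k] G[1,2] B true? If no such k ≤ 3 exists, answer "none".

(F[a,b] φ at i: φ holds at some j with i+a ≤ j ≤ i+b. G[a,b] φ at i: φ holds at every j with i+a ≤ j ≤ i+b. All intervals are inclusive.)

3

Scan j = 1,2,… for G[1,2] B:
  j=1: fails
  j=2: fails
  j=3: fails
  j=4: holds
First hit at j=4, so smallest k = 4-1 = 3.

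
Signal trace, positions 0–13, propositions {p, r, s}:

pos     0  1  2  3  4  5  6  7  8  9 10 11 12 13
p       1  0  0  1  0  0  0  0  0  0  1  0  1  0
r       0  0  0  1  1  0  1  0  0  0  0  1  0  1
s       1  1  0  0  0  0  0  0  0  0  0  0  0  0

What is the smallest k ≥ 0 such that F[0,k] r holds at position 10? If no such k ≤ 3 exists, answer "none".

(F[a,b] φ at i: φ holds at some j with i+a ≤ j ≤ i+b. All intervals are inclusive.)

Scan j = 10,11,… for r:
  j=10: fails
  j=11: holds
First hit at j=11, so smallest k = 11-10 = 1.

1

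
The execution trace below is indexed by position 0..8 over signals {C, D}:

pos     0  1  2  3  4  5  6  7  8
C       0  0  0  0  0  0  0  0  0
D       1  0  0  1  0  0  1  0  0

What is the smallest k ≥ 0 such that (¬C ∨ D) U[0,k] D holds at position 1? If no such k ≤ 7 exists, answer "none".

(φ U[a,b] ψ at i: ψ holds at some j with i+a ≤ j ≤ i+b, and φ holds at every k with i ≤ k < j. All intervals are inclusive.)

Need earliest j ≥ 1 with D, and (¬C ∨ D) at every k in [1,j-1].
  j=1: rhs fails.
  j=2: rhs fails.
  j=3: rhs holds; lhs holds on [1,2]. k = 2.

2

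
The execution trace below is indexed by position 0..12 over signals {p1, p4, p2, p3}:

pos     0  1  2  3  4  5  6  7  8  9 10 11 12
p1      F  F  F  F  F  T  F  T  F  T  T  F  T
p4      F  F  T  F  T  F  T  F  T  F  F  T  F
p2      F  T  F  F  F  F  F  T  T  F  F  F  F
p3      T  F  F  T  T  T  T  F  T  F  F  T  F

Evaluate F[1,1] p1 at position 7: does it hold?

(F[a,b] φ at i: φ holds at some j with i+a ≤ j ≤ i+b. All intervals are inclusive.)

Check p1 at each j in [8,8]:
  j=8: false
No position in the window satisfies it → formula fails.

False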